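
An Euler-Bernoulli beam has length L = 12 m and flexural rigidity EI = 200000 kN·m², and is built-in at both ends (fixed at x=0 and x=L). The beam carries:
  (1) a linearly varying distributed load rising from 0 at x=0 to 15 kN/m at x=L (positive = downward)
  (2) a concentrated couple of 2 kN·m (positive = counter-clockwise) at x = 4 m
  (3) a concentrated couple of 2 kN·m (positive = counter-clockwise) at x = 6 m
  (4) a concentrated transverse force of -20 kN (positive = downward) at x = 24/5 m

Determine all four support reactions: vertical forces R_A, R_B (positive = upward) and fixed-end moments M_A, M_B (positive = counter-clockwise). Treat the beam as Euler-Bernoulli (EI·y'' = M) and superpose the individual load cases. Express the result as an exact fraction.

R_A = 13061/900 kN, M_A = 1897/50 kN·m, R_B = 49939/900 kN, M_B = -12569/150 kN·m

Load 1 — triangular load w₀=15 kN/m (0→w₀ over full span):
  R_A = 3w₀L/20 = 3·15·12/20 = 27 kN
  M_A = w₀L²/30 = 15·12²/30 = 72 kN·m
  R_B = 7w₀L/20 = 7·15·12/20 = 63 kN
  M_B = -w₀L²/20 = -15·12²/20 = -108 kN·m
Load 2 — applied couple M₀=2 kN·m at a=4 m (b=L-a=8):
  R_A = 6M₀ab/L³ = 6·2·4·8/12³ = 2/9 kN
  M_A = M₀b(2a-b)/L² = 2·8·(2·4-8)/12² = 0 kN·m
  R_B = -6M₀ab/L³ = -6·2·4·8/12³ = -2/9 kN
  M_B = M₀a(2b-a)/L² = 2·4·(2·8-4)/12² = 2/3 kN·m
Load 3 — applied couple M₀=2 kN·m at a=6 m (b=L-a=6):
  R_A = 6M₀ab/L³ = 6·2·6·6/12³ = 1/4 kN
  M_A = M₀b(2a-b)/L² = 2·6·(2·6-6)/12² = 1/2 kN·m
  R_B = -6M₀ab/L³ = -6·2·6·6/12³ = -1/4 kN
  M_B = M₀a(2b-a)/L² = 2·6·(2·6-6)/12² = 1/2 kN·m
Load 4 — point force P=-20 kN at a=24/5 m (b=L-a=36/5):
  R_A = Pb²(3a+b)/L³ = (-20)·(36/5)²·(3·(24/5)+(36/5))/12³ = -324/25 kN
  M_A = Pab²/L² = (-20)·(24/5)·(36/5)²/12² = -864/25 kN·m
  R_B = Pa²(a+3b)/L³ = (-20)·(24/5)²·((24/5)+3·(36/5))/12³ = -176/25 kN
  M_B = -Pa²b/L² = -(-20)·(24/5)²·(36/5)/12² = 576/25 kN·m
Superposition: R_A = 13061/900 kN, M_A = 1897/50 kN·m, R_B = 49939/900 kN, M_B = -12569/150 kN·m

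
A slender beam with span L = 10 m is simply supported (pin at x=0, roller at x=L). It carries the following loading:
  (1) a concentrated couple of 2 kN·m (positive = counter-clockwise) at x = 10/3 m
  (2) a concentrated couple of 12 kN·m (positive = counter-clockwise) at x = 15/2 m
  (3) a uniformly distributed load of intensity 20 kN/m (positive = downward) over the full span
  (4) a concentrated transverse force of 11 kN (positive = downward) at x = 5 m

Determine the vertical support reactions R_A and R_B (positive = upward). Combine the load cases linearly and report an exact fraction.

R_A = 1069/10 kN, R_B = 1041/10 kN

Load 1 — applied couple M₀=2 kN·m at a=10/3 m (b=L-a=20/3):
  R_A = M₀/L = 2/10 = 1/5 kN
  R_B = -M₀/L = -2/10 = -1/5 kN
Load 2 — applied couple M₀=12 kN·m at a=15/2 m (b=L-a=5/2):
  R_A = M₀/L = 12/10 = 6/5 kN
  R_B = -M₀/L = -12/10 = -6/5 kN
Load 3 — uniform load w=20 kN/m over full span:
  R_A = wL/2 = 20·10/2 = 100 kN
  R_B = wL/2 = 20·10/2 = 100 kN
Load 4 — point force P=11 kN at a=5 m (b=L-a=5):
  R_A = Pb/L = 11·5/10 = 11/2 kN
  R_B = Pa/L = 11·5/10 = 11/2 kN
Superposition: R_A = 1069/10 kN, R_B = 1041/10 kN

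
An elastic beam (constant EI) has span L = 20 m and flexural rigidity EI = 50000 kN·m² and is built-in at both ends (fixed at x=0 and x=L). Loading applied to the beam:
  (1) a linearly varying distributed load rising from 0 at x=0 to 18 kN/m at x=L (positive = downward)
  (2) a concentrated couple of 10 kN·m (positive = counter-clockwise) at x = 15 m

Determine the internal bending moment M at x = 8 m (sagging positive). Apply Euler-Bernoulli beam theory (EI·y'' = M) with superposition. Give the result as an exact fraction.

M(8) = 4663/40 kN·m

Load 1 — triangular load w₀=18 kN/m (0→w₀ over full span):
  M_1 = 3w₀Lx/20 - w₀L²/30 - w₀x³/(6L) = 3·18·20·8/20 - 18·20²/30 - 18·8³/(6·20) = 576/5 kN·m
Load 2 — applied couple M₀=10 kN·m at a=15 m (b=L-a=5):
  M_2 = R_Ax - M_A  [x≤a] with R_A=9/16, M_A=25/8 = (9/16)·8 - (25/8) = 11/8 kN·m
Superposition: M = Σ M_i = 4663/40 kN·m ≈ 116.575000 kN·m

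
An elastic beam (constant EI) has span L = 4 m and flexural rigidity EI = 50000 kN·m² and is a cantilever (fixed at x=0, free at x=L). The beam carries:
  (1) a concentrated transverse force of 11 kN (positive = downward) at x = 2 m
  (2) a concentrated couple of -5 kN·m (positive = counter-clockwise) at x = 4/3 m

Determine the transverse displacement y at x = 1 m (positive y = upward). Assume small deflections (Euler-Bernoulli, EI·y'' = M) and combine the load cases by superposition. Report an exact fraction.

y(1) = -7/30000 m

Load 1 — point force P=11 kN at a=2 m (b=L-a=2):
  y_1 = -Px²(3a-x)/(6EI)  [x≤a] = -11·1²·(3·2-1)/(6·50000) = -11/60000 m
Load 2 — applied couple M₀=-5 kN·m at a=4/3 m (b=L-a=8/3):
  y_2 = M₀x²/(2EI)  [x≤a] = (-5)·1²/(2·50000) = -1/20000 m
Superposition: y = Σ y_i = -7/30000 m ≈ -0.000233 m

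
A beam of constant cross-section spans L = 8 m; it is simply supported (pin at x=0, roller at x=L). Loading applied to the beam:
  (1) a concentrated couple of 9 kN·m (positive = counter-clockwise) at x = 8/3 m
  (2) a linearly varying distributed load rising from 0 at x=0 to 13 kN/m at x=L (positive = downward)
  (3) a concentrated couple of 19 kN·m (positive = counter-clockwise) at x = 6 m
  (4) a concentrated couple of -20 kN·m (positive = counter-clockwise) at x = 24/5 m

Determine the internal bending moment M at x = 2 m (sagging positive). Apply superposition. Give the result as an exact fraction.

Load 1 — applied couple M₀=9 kN·m at a=8/3 m (b=L-a=16/3):
  M_1 = M₀x/L  [x≤a] = 9·2/8 = 9/4 kN·m
Load 2 — triangular load w₀=13 kN/m (0→w₀ over full span):
  M_2 = w₀Lx/6 - w₀x³/(6L) = 13·8·2/6 - 13·2³/(6·8) = 65/2 kN·m
Load 3 — applied couple M₀=19 kN·m at a=6 m (b=L-a=2):
  M_3 = M₀x/L  [x≤a] = 19·2/8 = 19/4 kN·m
Load 4 — applied couple M₀=-20 kN·m at a=24/5 m (b=L-a=16/5):
  M_4 = M₀x/L  [x≤a] = (-20)·2/8 = -5 kN·m
Superposition: M = Σ M_i = 69/2 kN·m ≈ 34.500000 kN·m

M(2) = 69/2 kN·m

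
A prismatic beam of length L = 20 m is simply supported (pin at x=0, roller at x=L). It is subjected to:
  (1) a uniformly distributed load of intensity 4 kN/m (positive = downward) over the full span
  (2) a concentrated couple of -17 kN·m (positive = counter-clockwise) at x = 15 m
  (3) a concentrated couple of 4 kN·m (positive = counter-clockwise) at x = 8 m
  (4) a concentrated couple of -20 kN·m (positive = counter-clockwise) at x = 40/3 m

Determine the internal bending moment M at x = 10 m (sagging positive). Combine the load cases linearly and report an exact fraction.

M(10) = 359/2 kN·m

Load 1 — uniform load w=4 kN/m over full span:
  M_1 = wx(L-x)/2 = 4·10·(20-10)/2 = 200 kN·m
Load 2 — applied couple M₀=-17 kN·m at a=15 m (b=L-a=5):
  M_2 = M₀x/L  [x≤a] = (-17)·10/20 = -17/2 kN·m
Load 3 — applied couple M₀=4 kN·m at a=8 m (b=L-a=12):
  M_3 = M₀x/L - M₀  [x>a] = 4·10/20 - 4 = -2 kN·m
Load 4 — applied couple M₀=-20 kN·m at a=40/3 m (b=L-a=20/3):
  M_4 = M₀x/L  [x≤a] = (-20)·10/20 = -10 kN·m
Superposition: M = Σ M_i = 359/2 kN·m ≈ 179.500000 kN·m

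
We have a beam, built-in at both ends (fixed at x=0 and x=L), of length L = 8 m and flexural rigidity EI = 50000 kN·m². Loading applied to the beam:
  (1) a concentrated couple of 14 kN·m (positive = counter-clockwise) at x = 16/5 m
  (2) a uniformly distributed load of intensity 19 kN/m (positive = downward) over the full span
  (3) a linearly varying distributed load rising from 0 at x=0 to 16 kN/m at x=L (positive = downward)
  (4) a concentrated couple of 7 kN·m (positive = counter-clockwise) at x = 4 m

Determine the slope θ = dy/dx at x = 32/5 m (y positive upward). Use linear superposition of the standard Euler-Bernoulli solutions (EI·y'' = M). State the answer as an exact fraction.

Load 1 — applied couple M₀=14 kN·m at a=16/5 m (b=L-a=24/5):
  θ_1 = (R_Ax²/2 - M_Ax - M₀(x-a))/EI  [x>a] with R_A=63/25, M_A=42/25 = ((63/25)·(32/5)²/2 - (42/25)·(32/5) - 14·((32/5)-(16/5)))/50000 = -154/1953125 rad
Load 2 — uniform load w=19 kN/m over full span:
  θ_2 = -wx(L-x)(L-2x)/(12EI) = -19·(32/5)·(8-(32/5))·(8-2·(32/5))/(12·50000) = 608/390625 rad
Load 3 — triangular load w₀=16 kN/m (0→w₀ over full span):
  θ_3 = -w₀(2x(L-x)(L-2x)(x+2L)+x²(L-x)²)/(120LEI) = -16·(2·(32/5)·(8-(32/5))·(8-2·(32/5))·((32/5)+2·8)+(32/5)²·(8-(32/5))²)/(120·8·50000) = 4096/5859375 rad
Load 4 — applied couple M₀=7 kN·m at a=4 m (b=L-a=4):
  θ_4 = (R_Ax²/2 - M_Ax - M₀(x-a))/EI  [x>a] with R_A=21/16, M_A=7/4 = ((21/16)·(32/5)²/2 - (7/4)·(32/5) - 7·((32/5)-4))/50000 = -7/312500 rad
Superposition: θ = Σ θ_i = 50491/23437500 rad ≈ 0.002154 rad

θ(32/5) = 50491/23437500 rad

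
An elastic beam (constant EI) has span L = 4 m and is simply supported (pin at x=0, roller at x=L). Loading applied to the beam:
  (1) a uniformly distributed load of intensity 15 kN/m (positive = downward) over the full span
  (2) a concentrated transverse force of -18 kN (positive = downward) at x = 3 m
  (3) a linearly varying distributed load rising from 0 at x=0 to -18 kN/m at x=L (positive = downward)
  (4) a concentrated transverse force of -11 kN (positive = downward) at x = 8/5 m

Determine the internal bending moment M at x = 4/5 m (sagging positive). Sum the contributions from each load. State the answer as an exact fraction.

M(4/5) = 138/125 kN·m

Load 1 — uniform load w=15 kN/m over full span:
  M_1 = wx(L-x)/2 = 15·(4/5)·(4-(4/5))/2 = 96/5 kN·m
Load 2 — point force P=-18 kN at a=3 m (b=L-a=1):
  M_2 = Pbx/L  [x≤a] = (-18)·1·(4/5)/4 = -18/5 kN·m
Load 3 — triangular load w₀=-18 kN/m (0→w₀ over full span):
  M_3 = w₀Lx/6 - w₀x³/(6L) = (-18)·4·(4/5)/6 - (-18)·(4/5)³/(6·4) = -1152/125 kN·m
Load 4 — point force P=-11 kN at a=8/5 m (b=L-a=12/5):
  M_4 = Pbx/L  [x≤a] = (-11)·(12/5)·(4/5)/4 = -132/25 kN·m
Superposition: M = Σ M_i = 138/125 kN·m ≈ 1.104000 kN·m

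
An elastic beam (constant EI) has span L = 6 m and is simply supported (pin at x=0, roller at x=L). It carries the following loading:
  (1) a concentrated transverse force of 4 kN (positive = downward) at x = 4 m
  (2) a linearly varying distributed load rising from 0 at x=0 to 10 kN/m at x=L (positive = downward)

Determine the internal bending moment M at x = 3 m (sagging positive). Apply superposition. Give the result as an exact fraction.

Load 1 — point force P=4 kN at a=4 m (b=L-a=2):
  M_1 = Pbx/L  [x≤a] = 4·2·3/6 = 4 kN·m
Load 2 — triangular load w₀=10 kN/m (0→w₀ over full span):
  M_2 = w₀Lx/6 - w₀x³/(6L) = 10·6·3/6 - 10·3³/(6·6) = 45/2 kN·m
Superposition: M = Σ M_i = 53/2 kN·m ≈ 26.500000 kN·m

M(3) = 53/2 kN·m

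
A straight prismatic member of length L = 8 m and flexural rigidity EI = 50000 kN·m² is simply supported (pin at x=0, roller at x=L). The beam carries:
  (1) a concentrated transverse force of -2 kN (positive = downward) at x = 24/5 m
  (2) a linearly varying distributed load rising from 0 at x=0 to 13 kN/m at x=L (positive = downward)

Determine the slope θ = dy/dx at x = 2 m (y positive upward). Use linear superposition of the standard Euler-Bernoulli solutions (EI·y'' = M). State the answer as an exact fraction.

Load 1 — point force P=-2 kN at a=24/5 m (b=L-a=16/5):
  θ_1 = -Pb(L²-b²-3x²)/(6LEI)  [x≤a] = -(-2)·(16/5)·(8²-(16/5)²-3·2²)/(6·8·50000) = 87/781250 rad
Load 2 — triangular load w₀=13 kN/m (0→w₀ over full span):
  θ_2 = -w₀(7L⁴-30L²x²+15x⁴)/(360LEI) = -13·(7·8⁴-30·8²·2²+15·2⁴)/(360·8·50000) = -17251/9000000 rad
Superposition: θ = Σ θ_i = -406219/225000000 rad ≈ -0.001805 rad

θ(2) = -406219/225000000 rad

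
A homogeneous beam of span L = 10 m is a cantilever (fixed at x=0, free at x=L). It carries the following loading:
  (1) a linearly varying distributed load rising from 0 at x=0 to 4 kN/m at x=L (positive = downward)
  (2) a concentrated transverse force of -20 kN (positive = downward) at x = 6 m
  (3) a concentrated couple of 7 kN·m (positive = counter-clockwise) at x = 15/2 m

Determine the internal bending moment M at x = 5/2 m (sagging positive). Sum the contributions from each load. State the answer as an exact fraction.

M(5/2) = -59/8 kN·m

Load 1 — triangular load w₀=4 kN/m (0→w₀ over full span):
  M_1 = w₀Lx/2 - w₀L²/3 - w₀x³/(6L) = 4·10·(5/2)/2 - 4·10²/3 - 4·(5/2)³/(6·10) = -675/8 kN·m
Load 2 — point force P=-20 kN at a=6 m (b=L-a=4):
  M_2 = -P(a-x)  [x≤a] = -(-20)·(6-(5/2)) = 70 kN·m
Load 3 — applied couple M₀=7 kN·m at a=15/2 m (b=L-a=5/2):
  M_3 = M₀  [x≤a] = 7 = 7 kN·m
Superposition: M = Σ M_i = -59/8 kN·m ≈ -7.375000 kN·m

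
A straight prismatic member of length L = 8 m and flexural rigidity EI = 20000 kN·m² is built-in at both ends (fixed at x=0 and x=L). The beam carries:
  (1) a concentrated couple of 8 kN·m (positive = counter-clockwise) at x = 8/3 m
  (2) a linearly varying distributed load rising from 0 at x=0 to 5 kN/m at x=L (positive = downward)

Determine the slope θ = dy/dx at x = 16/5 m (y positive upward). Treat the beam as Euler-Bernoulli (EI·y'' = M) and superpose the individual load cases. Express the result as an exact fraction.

θ(16/5) = -14/78125 rad

Load 1 — applied couple M₀=8 kN·m at a=8/3 m (b=L-a=16/3):
  θ_1 = (R_Ax²/2 - M_Ax - M₀(x-a))/EI  [x>a] with R_A=4/3, M_A=0 = ((4/3)·(16/5)²/2 - 0·(16/5) - 8·((16/5)-(8/3)))/20000 = 2/15625 rad
Load 2 — triangular load w₀=5 kN/m (0→w₀ over full span):
  θ_2 = -w₀(2x(L-x)(L-2x)(x+2L)+x²(L-x)²)/(120LEI) = -5·(2·(16/5)·(8-(16/5))·(8-2·(16/5))·((16/5)+2·8)+(16/5)²·(8-(16/5))²)/(120·8·20000) = -24/78125 rad
Superposition: θ = Σ θ_i = -14/78125 rad ≈ -0.000179 rad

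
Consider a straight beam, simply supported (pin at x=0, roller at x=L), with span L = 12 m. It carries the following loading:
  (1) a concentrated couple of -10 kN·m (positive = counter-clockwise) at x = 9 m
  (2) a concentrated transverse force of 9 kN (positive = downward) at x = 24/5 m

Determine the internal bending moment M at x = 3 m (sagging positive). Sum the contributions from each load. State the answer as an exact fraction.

Load 1 — applied couple M₀=-10 kN·m at a=9 m (b=L-a=3):
  M_1 = M₀x/L  [x≤a] = (-10)·3/12 = -5/2 kN·m
Load 2 — point force P=9 kN at a=24/5 m (b=L-a=36/5):
  M_2 = Pbx/L  [x≤a] = 9·(36/5)·3/12 = 81/5 kN·m
Superposition: M = Σ M_i = 137/10 kN·m ≈ 13.700000 kN·m

M(3) = 137/10 kN·m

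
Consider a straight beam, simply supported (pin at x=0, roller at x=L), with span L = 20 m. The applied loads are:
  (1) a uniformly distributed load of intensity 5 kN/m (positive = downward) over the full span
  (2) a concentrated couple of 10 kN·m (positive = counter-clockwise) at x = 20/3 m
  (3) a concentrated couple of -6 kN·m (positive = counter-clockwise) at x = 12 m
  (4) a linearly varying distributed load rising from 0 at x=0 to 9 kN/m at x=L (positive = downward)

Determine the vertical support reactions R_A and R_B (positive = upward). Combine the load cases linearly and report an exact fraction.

Load 1 — uniform load w=5 kN/m over full span:
  R_A = wL/2 = 5·20/2 = 50 kN
  R_B = wL/2 = 5·20/2 = 50 kN
Load 2 — applied couple M₀=10 kN·m at a=20/3 m (b=L-a=40/3):
  R_A = M₀/L = 10/20 = 1/2 kN
  R_B = -M₀/L = -10/20 = -1/2 kN
Load 3 — applied couple M₀=-6 kN·m at a=12 m (b=L-a=8):
  R_A = M₀/L = (-6)/20 = -3/10 kN
  R_B = -M₀/L = -(-6)/20 = 3/10 kN
Load 4 — triangular load w₀=9 kN/m (0→w₀ over full span):
  R_A = w₀L/6 = 9·20/6 = 30 kN
  R_B = w₀L/3 = 9·20/3 = 60 kN
Superposition: R_A = 401/5 kN, R_B = 549/5 kN

R_A = 401/5 kN, R_B = 549/5 kN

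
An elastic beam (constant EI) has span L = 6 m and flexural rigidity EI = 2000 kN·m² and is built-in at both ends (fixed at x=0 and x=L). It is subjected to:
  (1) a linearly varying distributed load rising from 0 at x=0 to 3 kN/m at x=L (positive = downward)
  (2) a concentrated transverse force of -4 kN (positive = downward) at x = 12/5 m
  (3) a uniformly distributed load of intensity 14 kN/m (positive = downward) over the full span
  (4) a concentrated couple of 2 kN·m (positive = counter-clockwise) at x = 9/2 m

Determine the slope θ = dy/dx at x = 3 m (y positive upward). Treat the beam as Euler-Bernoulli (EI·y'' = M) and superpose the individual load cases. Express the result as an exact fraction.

Load 1 — triangular load w₀=3 kN/m (0→w₀ over full span):
  θ_1 = -w₀(2x(L-x)(L-2x)(x+2L)+x²(L-x)²)/(120LEI) = -3·(2·3·(6-3)·(6-2·3)·(3+2·6)+3²·(6-3)²)/(120·6·2000) = -27/160000 rad
Load 2 — point force P=-4 kN at a=12/5 m (b=L-a=18/5):
  θ_2 = Pa²(L-x)(2bL-(3b+a)(L-x))/(2L³EI)  [x>a] = (-4)·(12/5)²·(6-3)·(2·(18/5)·6-(3·(18/5)+(12/5))·(6-3))/(2·6³·2000) = -9/31250 rad
Load 3 — uniform load w=14 kN/m over full span:
  θ_3 = -wx(L-x)(L-2x)/(12EI) = -14·3·(6-3)·(6-2·3)/(12·2000) = 0 rad
Load 4 — applied couple M₀=2 kN·m at a=9/2 m (b=L-a=3/2):
  θ_4 = (R_Ax²/2 - M_Ax)/EI  [x≤a] with R_A=3/8, M_A=5/8 = ((3/8)·3²/2 - (5/8)·3)/2000 = -3/32000 rad
Superposition: θ = Σ θ_i = -1101/2000000 rad ≈ -0.000550 rad

θ(3) = -1101/2000000 rad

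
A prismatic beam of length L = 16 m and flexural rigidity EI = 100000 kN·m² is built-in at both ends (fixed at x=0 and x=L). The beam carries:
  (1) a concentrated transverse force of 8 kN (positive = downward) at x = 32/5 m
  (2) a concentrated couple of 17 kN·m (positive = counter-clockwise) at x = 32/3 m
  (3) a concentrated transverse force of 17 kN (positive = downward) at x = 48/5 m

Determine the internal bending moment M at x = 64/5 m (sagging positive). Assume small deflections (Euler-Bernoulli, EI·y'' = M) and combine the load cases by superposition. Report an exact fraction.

M(64/5) = -21988/1875 kN·m

Load 1 — point force P=8 kN at a=32/5 m (b=L-a=48/5):
  M_1 = Pa²(a+3b)(L-x)/L³ - Pa²b/L²  [x>a] = 8·(32/5)²·((32/5)+3·(48/5))·(16-(64/5))/16³ - 8·(32/5)²·(48/5)/16² = -2048/625 kN·m
Load 2 — applied couple M₀=17 kN·m at a=32/3 m (b=L-a=16/3):
  M_2 = R_Ax - M_A - M₀  [x>a] with R_A=17/12, M_A=17/3 = (17/12)·(64/5) - (17/3) - 17 = -68/15 kN·m
Load 3 — point force P=17 kN at a=48/5 m (b=L-a=32/5):
  M_3 = Pa²(a+3b)(L-x)/L³ - Pa²b/L²  [x>a] = 17·(48/5)²·((48/5)+3·(32/5))·(16-(64/5))/16³ - 17·(48/5)²·(32/5)/16² = -2448/625 kN·m
Superposition: M = Σ M_i = -21988/1875 kN·m ≈ -11.726933 kN·m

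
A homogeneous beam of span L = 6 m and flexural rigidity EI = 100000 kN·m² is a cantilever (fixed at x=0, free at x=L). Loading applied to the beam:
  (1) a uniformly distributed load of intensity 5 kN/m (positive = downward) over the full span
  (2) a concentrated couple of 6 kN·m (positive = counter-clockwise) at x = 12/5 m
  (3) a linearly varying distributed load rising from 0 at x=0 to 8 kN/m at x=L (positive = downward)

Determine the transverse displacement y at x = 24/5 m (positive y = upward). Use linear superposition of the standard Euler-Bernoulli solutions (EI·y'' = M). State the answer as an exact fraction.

Load 1 — uniform load w=5 kN/m over full span:
  y_1 = -wx²(x²-4Lx+6L²)/(24EI) = -5·(24/5)²·((24/5)²-4·6·(24/5)+6·6²)/(24·100000) = -2322/390625 m
Load 2 — applied couple M₀=6 kN·m at a=12/5 m (b=L-a=18/5):
  y_2 = M₀a(2x-a)/(2EI)  [x>a] = 6·(12/5)·(2·(24/5)-(12/5))/(2·100000) = 81/156250 m
Load 3 — triangular load w₀=8 kN/m (0→w₀ over full span):
  y_3 = (w₀Lx³/12-w₀L²x²/6-w₀x⁵/(120L))/EI = (8·6·(24/5)³/12-8·6²·(24/5)²/6-8·(24/5)⁵/(120·6))/100000 = -337824/48828125 m
Superposition: y = Σ y_i = -1205523/97656250 m ≈ -0.012345 m

y(24/5) = -1205523/97656250 m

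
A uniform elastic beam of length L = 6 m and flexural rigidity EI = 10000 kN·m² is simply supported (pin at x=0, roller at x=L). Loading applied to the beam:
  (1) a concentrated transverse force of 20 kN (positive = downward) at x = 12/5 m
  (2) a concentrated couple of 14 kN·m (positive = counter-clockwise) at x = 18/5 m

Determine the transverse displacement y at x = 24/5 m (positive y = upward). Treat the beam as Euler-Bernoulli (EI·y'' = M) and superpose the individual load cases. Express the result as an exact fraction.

Load 1 — point force P=20 kN at a=12/5 m (b=L-a=18/5):
  y_1 = -Pa(L-x)(2Lx-a²-x²)/(6LEI)  [x>a] = -20·(12/5)·(6-(24/5))·(2·6·(24/5)-(12/5)²-(24/5)²)/(6·6·10000) = -72/15625 m
Load 2 — applied couple M₀=14 kN·m at a=18/5 m (b=L-a=12/5):
  y_2 = (M₀x³/(6L)-M₀(x-a)²/2+C₁x)/EI  [x>a] with C₁=M₀(3b²-L²)/(6L)=-182/25 = (14·(24/5)³/(6·6)-14·((24/5)-(18/5))²/2+(-182/25)·(24/5))/10000 = -63/312500 m
Superposition: y = Σ y_i = -1503/312500 m ≈ -0.004810 m

y(24/5) = -1503/312500 m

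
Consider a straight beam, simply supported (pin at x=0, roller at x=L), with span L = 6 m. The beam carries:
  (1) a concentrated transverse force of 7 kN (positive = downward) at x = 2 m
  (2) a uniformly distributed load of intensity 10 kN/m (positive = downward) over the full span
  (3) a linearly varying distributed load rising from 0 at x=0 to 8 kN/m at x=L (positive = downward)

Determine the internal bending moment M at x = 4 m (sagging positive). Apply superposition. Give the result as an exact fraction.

Load 1 — point force P=7 kN at a=2 m (b=L-a=4):
  M_1 = Pa(L-x)/L  [x>a] = 7·2·(6-4)/6 = 14/3 kN·m
Load 2 — uniform load w=10 kN/m over full span:
  M_2 = wx(L-x)/2 = 10·4·(6-4)/2 = 40 kN·m
Load 3 — triangular load w₀=8 kN/m (0→w₀ over full span):
  M_3 = w₀Lx/6 - w₀x³/(6L) = 8·6·4/6 - 8·4³/(6·6) = 160/9 kN·m
Superposition: M = Σ M_i = 562/9 kN·m ≈ 62.444444 kN·m

M(4) = 562/9 kN·m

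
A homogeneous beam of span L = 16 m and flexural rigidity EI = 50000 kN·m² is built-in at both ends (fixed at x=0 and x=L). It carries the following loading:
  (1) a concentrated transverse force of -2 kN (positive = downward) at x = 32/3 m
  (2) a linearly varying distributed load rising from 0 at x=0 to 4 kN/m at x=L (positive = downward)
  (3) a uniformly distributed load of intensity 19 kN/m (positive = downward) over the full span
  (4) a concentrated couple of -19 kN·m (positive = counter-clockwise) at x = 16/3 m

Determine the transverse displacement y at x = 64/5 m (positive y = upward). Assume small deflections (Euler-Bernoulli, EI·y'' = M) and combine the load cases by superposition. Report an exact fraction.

Load 1 — point force P=-2 kN at a=32/3 m (b=L-a=16/3):
  y_1 = -Pa²(L-x)²(3bL-(3b+a)(L-x))/(6L³EI)  [x>a] = -(-2)·(32/3)²·(16-(64/5))²·(3·(16/3)·16-(3·(16/3)+(32/3))·(16-(64/5)))/(6·16³·50000) = 2048/6328125 m
Load 2 — triangular load w₀=4 kN/m (0→w₀ over full span):
  y_2 = -w₀x²(L-x)²(x+2L)/(120LEI) = -4·(64/5)²·(16-(64/5))²·((64/5)+2·16)/(120·16·50000) = -458752/146484375 m
Load 3 — uniform load w=19 kN/m over full span:
  y_3 = -wx²(L-x)²/(24EI) = -19·(64/5)²·(16-(64/5))²/(24·50000) = -155648/5859375 m
Load 4 — applied couple M₀=-19 kN·m at a=16/3 m (b=L-a=32/3):
  y_4 = (R_Ax³/6 - M_Ax²/2 - M₀(x-a)²/2)/EI  [x>a] with R_A=-19/12, M_A=0 = ((-19/12)·(64/5)³/6 - 0·(64/5)²/2 - (-19)·((64/5)-(16/3))²/2)/50000 = -1672/3515625 m
Superposition: y = Σ y_i = -118049704/3955078125 m ≈ -0.029848 m

y(64/5) = -118049704/3955078125 m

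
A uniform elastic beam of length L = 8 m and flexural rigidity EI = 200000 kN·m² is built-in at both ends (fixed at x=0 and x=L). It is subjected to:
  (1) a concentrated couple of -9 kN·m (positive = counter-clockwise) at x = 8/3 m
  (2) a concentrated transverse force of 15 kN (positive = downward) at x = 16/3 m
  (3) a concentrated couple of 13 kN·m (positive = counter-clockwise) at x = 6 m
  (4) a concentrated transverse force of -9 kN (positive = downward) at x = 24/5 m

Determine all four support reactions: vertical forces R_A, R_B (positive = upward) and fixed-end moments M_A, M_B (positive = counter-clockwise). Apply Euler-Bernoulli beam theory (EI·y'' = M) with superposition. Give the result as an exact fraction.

R_A = 75529/72000 kN, M_A = 108709/18000 kN·m, R_B = 356471/72000 kN, M_B = -231251/18000 kN·m

Load 1 — applied couple M₀=-9 kN·m at a=8/3 m (b=L-a=16/3):
  R_A = 6M₀ab/L³ = 6·(-9)·(8/3)·(16/3)/8³ = -3/2 kN
  M_A = M₀b(2a-b)/L² = (-9)·(16/3)·(2·(8/3)-(16/3))/8² = 0 kN·m
  R_B = -6M₀ab/L³ = -6·(-9)·(8/3)·(16/3)/8³ = 3/2 kN
  M_B = M₀a(2b-a)/L² = (-9)·(8/3)·(2·(16/3)-(8/3))/8² = -3 kN·m
Load 2 — point force P=15 kN at a=16/3 m (b=L-a=8/3):
  R_A = Pb²(3a+b)/L³ = 15·(8/3)²·(3·(16/3)+(8/3))/8³ = 35/9 kN
  M_A = Pab²/L² = 15·(16/3)·(8/3)²/8² = 80/9 kN·m
  R_B = Pa²(a+3b)/L³ = 15·(16/3)²·((16/3)+3·(8/3))/8³ = 100/9 kN
  M_B = -Pa²b/L² = -15·(16/3)²·(8/3)/8² = -160/9 kN·m
Load 3 — applied couple M₀=13 kN·m at a=6 m (b=L-a=2):
  R_A = 6M₀ab/L³ = 6·13·6·2/8³ = 117/64 kN
  M_A = M₀b(2a-b)/L² = 13·2·(2·6-2)/8² = 65/16 kN·m
  R_B = -6M₀ab/L³ = -6·13·6·2/8³ = -117/64 kN
  M_B = M₀a(2b-a)/L² = 13·6·(2·2-6)/8² = -39/16 kN·m
Load 4 — point force P=-9 kN at a=24/5 m (b=L-a=16/5):
  R_A = Pb²(3a+b)/L³ = (-9)·(16/5)²·(3·(24/5)+(16/5))/8³ = -396/125 kN
  M_A = Pab²/L² = (-9)·(24/5)·(16/5)²/8² = -864/125 kN·m
  R_B = Pa²(a+3b)/L³ = (-9)·(24/5)²·((24/5)+3·(16/5))/8³ = -729/125 kN
  M_B = -Pa²b/L² = -(-9)·(24/5)²·(16/5)/8² = 1296/125 kN·m
Superposition: R_A = 75529/72000 kN, M_A = 108709/18000 kN·m, R_B = 356471/72000 kN, M_B = -231251/18000 kN·m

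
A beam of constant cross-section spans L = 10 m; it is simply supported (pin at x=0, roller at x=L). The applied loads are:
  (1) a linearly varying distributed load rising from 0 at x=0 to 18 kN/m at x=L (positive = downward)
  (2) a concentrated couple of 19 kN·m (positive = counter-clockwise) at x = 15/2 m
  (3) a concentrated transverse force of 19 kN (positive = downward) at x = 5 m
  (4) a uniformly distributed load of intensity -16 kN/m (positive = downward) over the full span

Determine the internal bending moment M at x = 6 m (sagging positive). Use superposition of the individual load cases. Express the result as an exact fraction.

M(6) = -137/5 kN·m

Load 1 — triangular load w₀=18 kN/m (0→w₀ over full span):
  M_1 = w₀Lx/6 - w₀x³/(6L) = 18·10·6/6 - 18·6³/(6·10) = 576/5 kN·m
Load 2 — applied couple M₀=19 kN·m at a=15/2 m (b=L-a=5/2):
  M_2 = M₀x/L  [x≤a] = 19·6/10 = 57/5 kN·m
Load 3 — point force P=19 kN at a=5 m (b=L-a=5):
  M_3 = Pa(L-x)/L  [x>a] = 19·5·(10-6)/10 = 38 kN·m
Load 4 — uniform load w=-16 kN/m over full span:
  M_4 = wx(L-x)/2 = (-16)·6·(10-6)/2 = -192 kN·m
Superposition: M = Σ M_i = -137/5 kN·m ≈ -27.400000 kN·m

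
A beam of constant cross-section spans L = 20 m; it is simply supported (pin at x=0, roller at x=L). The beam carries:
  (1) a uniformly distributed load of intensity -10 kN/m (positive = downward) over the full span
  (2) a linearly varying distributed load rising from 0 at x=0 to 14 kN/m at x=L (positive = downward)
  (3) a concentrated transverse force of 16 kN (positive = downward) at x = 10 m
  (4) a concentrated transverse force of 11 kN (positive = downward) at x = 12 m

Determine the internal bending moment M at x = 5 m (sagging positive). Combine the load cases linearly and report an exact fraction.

Load 1 — uniform load w=-10 kN/m over full span:
  M_1 = wx(L-x)/2 = (-10)·5·(20-5)/2 = -375 kN·m
Load 2 — triangular load w₀=14 kN/m (0→w₀ over full span):
  M_2 = w₀Lx/6 - w₀x³/(6L) = 14·20·5/6 - 14·5³/(6·20) = 875/4 kN·m
Load 3 — point force P=16 kN at a=10 m (b=L-a=10):
  M_3 = Pbx/L  [x≤a] = 16·10·5/20 = 40 kN·m
Load 4 — point force P=11 kN at a=12 m (b=L-a=8):
  M_4 = Pbx/L  [x≤a] = 11·8·5/20 = 22 kN·m
Superposition: M = Σ M_i = -377/4 kN·m ≈ -94.250000 kN·m

M(5) = -377/4 kN·m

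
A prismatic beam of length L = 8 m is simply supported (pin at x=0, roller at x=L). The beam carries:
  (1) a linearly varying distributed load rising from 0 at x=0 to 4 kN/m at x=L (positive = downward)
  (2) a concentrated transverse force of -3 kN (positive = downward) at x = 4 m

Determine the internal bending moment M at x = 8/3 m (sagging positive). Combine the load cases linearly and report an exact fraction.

Load 1 — triangular load w₀=4 kN/m (0→w₀ over full span):
  M_1 = w₀Lx/6 - w₀x³/(6L) = 4·8·(8/3)/6 - 4·(8/3)³/(6·8) = 1024/81 kN·m
Load 2 — point force P=-3 kN at a=4 m (b=L-a=4):
  M_2 = Pbx/L  [x≤a] = (-3)·4·(8/3)/8 = -4 kN·m
Superposition: M = Σ M_i = 700/81 kN·m ≈ 8.641975 kN·m

M(8/3) = 700/81 kN·m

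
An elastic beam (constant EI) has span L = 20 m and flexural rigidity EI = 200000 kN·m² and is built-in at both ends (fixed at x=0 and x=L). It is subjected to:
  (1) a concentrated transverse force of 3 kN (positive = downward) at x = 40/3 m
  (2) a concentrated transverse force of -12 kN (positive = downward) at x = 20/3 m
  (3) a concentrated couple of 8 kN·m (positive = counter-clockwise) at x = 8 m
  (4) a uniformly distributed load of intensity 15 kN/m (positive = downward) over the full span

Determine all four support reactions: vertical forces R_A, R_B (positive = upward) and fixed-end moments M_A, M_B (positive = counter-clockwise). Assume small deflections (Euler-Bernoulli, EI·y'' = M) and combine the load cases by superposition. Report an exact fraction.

Load 1 — point force P=3 kN at a=40/3 m (b=L-a=20/3):
  R_A = Pb²(3a+b)/L³ = 3·(20/3)²·(3·(40/3)+(20/3))/20³ = 7/9 kN
  M_A = Pab²/L² = 3·(40/3)·(20/3)²/20² = 40/9 kN·m
  R_B = Pa²(a+3b)/L³ = 3·(40/3)²·((40/3)+3·(20/3))/20³ = 20/9 kN
  M_B = -Pa²b/L² = -3·(40/3)²·(20/3)/20² = -80/9 kN·m
Load 2 — point force P=-12 kN at a=20/3 m (b=L-a=40/3):
  R_A = Pb²(3a+b)/L³ = (-12)·(40/3)²·(3·(20/3)+(40/3))/20³ = -80/9 kN
  M_A = Pab²/L² = (-12)·(20/3)·(40/3)²/20² = -320/9 kN·m
  R_B = Pa²(a+3b)/L³ = (-12)·(20/3)²·((20/3)+3·(40/3))/20³ = -28/9 kN
  M_B = -Pa²b/L² = -(-12)·(20/3)²·(40/3)/20² = 160/9 kN·m
Load 3 — applied couple M₀=8 kN·m at a=8 m (b=L-a=12):
  R_A = 6M₀ab/L³ = 6·8·8·12/20³ = 72/125 kN
  M_A = M₀b(2a-b)/L² = 8·12·(2·8-12)/20² = 24/25 kN·m
  R_B = -6M₀ab/L³ = -6·8·8·12/20³ = -72/125 kN
  M_B = M₀a(2b-a)/L² = 8·8·(2·12-8)/20² = 64/25 kN·m
Load 4 — uniform load w=15 kN/m over full span:
  R_A = wL/2 = 15·20/2 = 150 kN
  M_A = wL²/12 = 15·20²/12 = 500 kN·m
  R_B = wL/2 = 15·20/2 = 150 kN
  M_B = -wL²/12 = -15·20²/12 = -500 kN·m
Superposition: R_A = 160273/1125 kN, M_A = 105716/225 kN·m, R_B = 167102/1125 kN, M_B = -109924/225 kN·m

R_A = 160273/1125 kN, M_A = 105716/225 kN·m, R_B = 167102/1125 kN, M_B = -109924/225 kN·m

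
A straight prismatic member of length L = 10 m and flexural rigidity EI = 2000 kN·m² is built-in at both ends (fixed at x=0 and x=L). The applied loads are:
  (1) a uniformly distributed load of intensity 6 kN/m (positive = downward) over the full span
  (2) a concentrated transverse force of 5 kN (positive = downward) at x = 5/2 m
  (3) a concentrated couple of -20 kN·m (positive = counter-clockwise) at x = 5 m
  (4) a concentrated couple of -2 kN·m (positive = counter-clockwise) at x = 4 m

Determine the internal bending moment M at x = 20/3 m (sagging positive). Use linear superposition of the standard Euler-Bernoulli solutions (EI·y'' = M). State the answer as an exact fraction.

Load 1 — uniform load w=6 kN/m over full span:
  M_1 = wLx/2 - wL²/12 - wx²/2 = 6·10·(20/3)/2 - 6·10²/12 - 6·(20/3)²/2 = 50/3 kN·m
Load 2 — point force P=5 kN at a=5/2 m (b=L-a=15/2):
  M_2 = Pa²(a+3b)(L-x)/L³ - Pa²b/L²  [x>a] = 5·(5/2)²·((5/2)+3·(15/2))·(10-(20/3))/10³ - 5·(5/2)²·(15/2)/10² = 25/96 kN·m
Load 3 — applied couple M₀=-20 kN·m at a=5 m (b=L-a=5):
  M_3 = R_Ax - M_A - M₀  [x>a] with R_A=-3, M_A=-5 = (-3)·(20/3) - (-5) - (-20) = 5 kN·m
Load 4 — applied couple M₀=-2 kN·m at a=4 m (b=L-a=6):
  M_4 = R_Ax - M_A - M₀  [x>a] with R_A=-36/125, M_A=-6/25 = (-36/125)·(20/3) - (-6/25) - (-2) = 8/25 kN·m
Superposition: M = Σ M_i = 53393/2400 kN·m ≈ 22.247083 kN·m

M(20/3) = 53393/2400 kN·m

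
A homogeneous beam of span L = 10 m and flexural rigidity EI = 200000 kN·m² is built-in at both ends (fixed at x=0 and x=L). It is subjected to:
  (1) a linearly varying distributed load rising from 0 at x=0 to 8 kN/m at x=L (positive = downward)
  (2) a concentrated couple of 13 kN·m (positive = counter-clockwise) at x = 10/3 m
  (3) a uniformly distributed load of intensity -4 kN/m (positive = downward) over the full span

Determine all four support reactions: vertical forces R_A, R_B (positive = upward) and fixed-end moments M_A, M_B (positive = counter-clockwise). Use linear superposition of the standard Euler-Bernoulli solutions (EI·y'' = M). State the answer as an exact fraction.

Load 1 — triangular load w₀=8 kN/m (0→w₀ over full span):
  R_A = 3w₀L/20 = 3·8·10/20 = 12 kN
  M_A = w₀L²/30 = 8·10²/30 = 80/3 kN·m
  R_B = 7w₀L/20 = 7·8·10/20 = 28 kN
  M_B = -w₀L²/20 = -8·10²/20 = -40 kN·m
Load 2 — applied couple M₀=13 kN·m at a=10/3 m (b=L-a=20/3):
  R_A = 6M₀ab/L³ = 6·13·(10/3)·(20/3)/10³ = 26/15 kN
  M_A = M₀b(2a-b)/L² = 13·(20/3)·(2·(10/3)-(20/3))/10² = 0 kN·m
  R_B = -6M₀ab/L³ = -6·13·(10/3)·(20/3)/10³ = -26/15 kN
  M_B = M₀a(2b-a)/L² = 13·(10/3)·(2·(20/3)-(10/3))/10² = 13/3 kN·m
Load 3 — uniform load w=-4 kN/m over full span:
  R_A = wL/2 = (-4)·10/2 = -20 kN
  M_A = wL²/12 = (-4)·10²/12 = -100/3 kN·m
  R_B = wL/2 = (-4)·10/2 = -20 kN
  M_B = -wL²/12 = -(-4)·10²/12 = 100/3 kN·m
Superposition: R_A = -94/15 kN, M_A = -20/3 kN·m, R_B = 94/15 kN, M_B = -7/3 kN·m

R_A = -94/15 kN, M_A = -20/3 kN·m, R_B = 94/15 kN, M_B = -7/3 kN·m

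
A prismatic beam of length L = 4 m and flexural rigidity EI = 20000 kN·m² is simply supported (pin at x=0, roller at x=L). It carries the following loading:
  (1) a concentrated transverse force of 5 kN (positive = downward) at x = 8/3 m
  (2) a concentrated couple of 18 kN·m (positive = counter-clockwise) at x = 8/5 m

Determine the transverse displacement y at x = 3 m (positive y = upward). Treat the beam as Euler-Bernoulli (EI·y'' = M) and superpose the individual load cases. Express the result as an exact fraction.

y(3) = 8969/162000000 m

Load 1 — point force P=5 kN at a=8/3 m (b=L-a=4/3):
  y_1 = -Pa(L-x)(2Lx-a²-x²)/(6LEI)  [x>a] = -5·(8/3)·(4-3)·(2·4·3-(8/3)²-3²)/(6·4·20000) = -71/324000 m
Load 2 — applied couple M₀=18 kN·m at a=8/5 m (b=L-a=12/5):
  y_2 = (M₀x³/(6L)-M₀(x-a)²/2+C₁x)/EI  [x>a] with C₁=M₀(3b²-L²)/(6L)=24/25 = (18·3³/(6·4)-18·(3-(8/5))²/2+(24/25)·3)/20000 = 549/2000000 m
Superposition: y = Σ y_i = 8969/162000000 m ≈ 0.000055 m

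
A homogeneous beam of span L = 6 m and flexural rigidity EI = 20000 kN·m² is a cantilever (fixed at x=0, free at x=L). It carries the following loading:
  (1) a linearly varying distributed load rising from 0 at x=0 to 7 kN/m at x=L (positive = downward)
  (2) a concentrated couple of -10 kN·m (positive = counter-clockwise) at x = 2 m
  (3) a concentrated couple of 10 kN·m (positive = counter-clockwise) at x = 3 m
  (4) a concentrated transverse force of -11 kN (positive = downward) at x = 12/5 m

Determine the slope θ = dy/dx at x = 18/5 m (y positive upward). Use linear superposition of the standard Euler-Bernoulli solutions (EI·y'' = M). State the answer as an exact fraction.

Load 1 — triangular load w₀=7 kN/m (0→w₀ over full span):
  θ_1 = (w₀Lx²/4-w₀L²x/3-w₀x⁴/(24L))/EI = (7·6·(18/5)²/4-7·6²·(18/5)/3-7·(18/5)⁴/(24·6))/20000 = -109053/12500000 rad
Load 2 — applied couple M₀=-10 kN·m at a=2 m (b=L-a=4):
  θ_2 = M₀a/EI  [x>a] = (-10)·2/20000 = -1/1000 rad
Load 3 — applied couple M₀=10 kN·m at a=3 m (b=L-a=3):
  θ_3 = M₀a/EI  [x>a] = 10·3/20000 = 3/2000 rad
Load 4 — point force P=-11 kN at a=12/5 m (b=L-a=18/5):
  θ_4 = -Pa²/(2EI)  [x>a] = -(-11)·(12/5)²/(2·20000) = 99/62500 rad
Superposition: θ = Σ θ_i = -83003/12500000 rad ≈ -0.006640 rad

θ(18/5) = -83003/12500000 rad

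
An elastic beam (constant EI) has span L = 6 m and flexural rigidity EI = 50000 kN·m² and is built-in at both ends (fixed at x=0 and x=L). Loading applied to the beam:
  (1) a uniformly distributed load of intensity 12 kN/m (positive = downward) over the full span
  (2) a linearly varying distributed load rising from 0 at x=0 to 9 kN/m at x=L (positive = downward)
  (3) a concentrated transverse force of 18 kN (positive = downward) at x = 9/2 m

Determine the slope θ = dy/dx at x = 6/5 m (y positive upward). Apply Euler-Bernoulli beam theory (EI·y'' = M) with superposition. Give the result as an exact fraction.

θ(6/5) = -80109/125000000 rad

Load 1 — uniform load w=12 kN/m over full span:
  θ_1 = -wx(L-x)(L-2x)/(12EI) = -12·(6/5)·(6-(6/5))·(6-2·(6/5))/(12·50000) = -162/390625 rad
Load 2 — triangular load w₀=9 kN/m (0→w₀ over full span):
  θ_2 = -w₀(2x(L-x)(L-2x)(x+2L)+x²(L-x)²)/(120LEI) = -9·(2·(6/5)·(6-(6/5))·(6-2·(6/5))·((6/5)+2·6)+(6/5)²·(6-(6/5))²)/(120·6·50000) = -567/3906250 rad
Load 3 — point force P=18 kN at a=9/2 m (b=L-a=3/2):
  θ_3 = -Pb²x(2aL-(3a+b)x)/(2L³EI)  [x≤a] = -18·(3/2)²·(6/5)·(2·(9/2)·6-(3·(9/2)+(3/2))·(6/5))/(2·6³·50000) = -81/1000000 rad
Superposition: θ = Σ θ_i = -80109/125000000 rad ≈ -0.000641 rad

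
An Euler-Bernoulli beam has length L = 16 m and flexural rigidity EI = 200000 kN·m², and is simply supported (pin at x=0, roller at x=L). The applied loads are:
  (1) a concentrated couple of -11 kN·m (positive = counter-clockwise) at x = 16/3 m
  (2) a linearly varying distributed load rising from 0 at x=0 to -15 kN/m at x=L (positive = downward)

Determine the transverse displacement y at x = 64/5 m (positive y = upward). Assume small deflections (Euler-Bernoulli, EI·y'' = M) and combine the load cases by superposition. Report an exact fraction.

y(64/5) = 1729798/87890625 m

Load 1 — applied couple M₀=-11 kN·m at a=16/3 m (b=L-a=32/3):
  y_1 = (M₀x³/(6L)-M₀(x-a)²/2+C₁x)/EI  [x>a] with C₁=M₀(3b²-L²)/(6L)=-88/9 = ((-11)·(64/5)³/(6·16)-(-11)·((64/5)-(16/3))²/2+(-88/9)·(64/5))/200000 = -1034/3515625 m
Load 2 — triangular load w₀=-15 kN/m (0→w₀ over full span):
  y_2 = -w₀x(7L⁴-10L²x²+3x⁴)/(360LEI) = -(-15)·(64/5)·(7·16⁴-10·16²·(64/5)²+3·(64/5)⁴)/(360·16·200000) = 195072/9765625 m
Superposition: y = Σ y_i = 1729798/87890625 m ≈ 0.019681 m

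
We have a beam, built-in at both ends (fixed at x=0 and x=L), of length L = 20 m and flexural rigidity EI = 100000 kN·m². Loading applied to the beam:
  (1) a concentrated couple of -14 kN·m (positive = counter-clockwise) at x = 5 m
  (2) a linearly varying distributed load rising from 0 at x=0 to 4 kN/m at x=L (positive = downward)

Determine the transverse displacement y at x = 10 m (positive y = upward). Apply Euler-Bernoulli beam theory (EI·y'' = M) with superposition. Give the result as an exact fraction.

Load 1 — applied couple M₀=-14 kN·m at a=5 m (b=L-a=15):
  y_1 = (R_Ax³/6 - M_Ax²/2 - M₀(x-a)²/2)/EI  [x>a] with R_A=-63/80, M_A=21/8 = ((-63/80)·10³/6 - (21/8)·10²/2 - (-14)·(10-5)²/2)/100000 = -7/8000 m
Load 2 — triangular load w₀=4 kN/m (0→w₀ over full span):
  y_2 = -w₀x²(L-x)²(x+2L)/(120LEI) = -4·10²·(20-10)²·(10+2·20)/(120·20·100000) = -1/120 m
Superposition: y = Σ y_i = -221/24000 m ≈ -0.009208 m

y(10) = -221/24000 m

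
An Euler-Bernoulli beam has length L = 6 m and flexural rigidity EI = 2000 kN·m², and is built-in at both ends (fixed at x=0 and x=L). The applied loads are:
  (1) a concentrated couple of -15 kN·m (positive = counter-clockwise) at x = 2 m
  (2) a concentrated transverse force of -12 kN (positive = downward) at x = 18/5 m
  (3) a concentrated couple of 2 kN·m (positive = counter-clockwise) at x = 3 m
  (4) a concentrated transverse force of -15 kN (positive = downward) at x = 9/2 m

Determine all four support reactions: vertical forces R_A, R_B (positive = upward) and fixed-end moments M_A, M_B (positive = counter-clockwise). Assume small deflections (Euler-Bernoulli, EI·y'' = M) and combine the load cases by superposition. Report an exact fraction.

R_A = -112813/12000 kN, M_A = -42523/4000 kN·m, R_B = -211187/12000 kN, M_B = 74097/4000 kN·m

Load 1 — applied couple M₀=-15 kN·m at a=2 m (b=L-a=4):
  R_A = 6M₀ab/L³ = 6·(-15)·2·4/6³ = -10/3 kN
  M_A = M₀b(2a-b)/L² = (-15)·4·(2·2-4)/6² = 0 kN·m
  R_B = -6M₀ab/L³ = -6·(-15)·2·4/6³ = 10/3 kN
  M_B = M₀a(2b-a)/L² = (-15)·2·(2·4-2)/6² = -5 kN·m
Load 2 — point force P=-12 kN at a=18/5 m (b=L-a=12/5):
  R_A = Pb²(3a+b)/L³ = (-12)·(12/5)²·(3·(18/5)+(12/5))/6³ = -528/125 kN
  M_A = Pab²/L² = (-12)·(18/5)·(12/5)²/6² = -864/125 kN·m
  R_B = Pa²(a+3b)/L³ = (-12)·(18/5)²·((18/5)+3·(12/5))/6³ = -972/125 kN
  M_B = -Pa²b/L² = -(-12)·(18/5)²·(12/5)/6² = 1296/125 kN·m
Load 3 — applied couple M₀=2 kN·m at a=3 m (b=L-a=3):
  R_A = 6M₀ab/L³ = 6·2·3·3/6³ = 1/2 kN
  M_A = M₀b(2a-b)/L² = 2·3·(2·3-3)/6² = 1/2 kN·m
  R_B = -6M₀ab/L³ = -6·2·3·3/6³ = -1/2 kN
  M_B = M₀a(2b-a)/L² = 2·3·(2·3-3)/6² = 1/2 kN·m
Load 4 — point force P=-15 kN at a=9/2 m (b=L-a=3/2):
  R_A = Pb²(3a+b)/L³ = (-15)·(3/2)²·(3·(9/2)+(3/2))/6³ = -75/32 kN
  M_A = Pab²/L² = (-15)·(9/2)·(3/2)²/6² = -135/32 kN·m
  R_B = Pa²(a+3b)/L³ = (-15)·(9/2)²·((9/2)+3·(3/2))/6³ = -405/32 kN
  M_B = -Pa²b/L² = -(-15)·(9/2)²·(3/2)/6² = 405/32 kN·m
Superposition: R_A = -112813/12000 kN, M_A = -42523/4000 kN·m, R_B = -211187/12000 kN, M_B = 74097/4000 kN·m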